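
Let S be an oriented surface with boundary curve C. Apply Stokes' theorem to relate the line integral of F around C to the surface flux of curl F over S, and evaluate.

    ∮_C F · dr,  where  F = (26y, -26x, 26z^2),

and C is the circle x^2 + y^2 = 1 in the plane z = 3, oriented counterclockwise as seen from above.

Let S be the flat disk x^2 + y^2 ≤ 1 in the plane z = 3, with upward unit normal n̂ = ẑ. By Stokes' theorem,

    ∮_C F · dr = ∬_S (∇ × F) · n̂ dS = ∬_D (curl F)_z dA,

where D is the disk x^2 + y^2 ≤ 1.

Compute the curl of F = (26y, -26x, 26z^2):
    (∇ × F)_x = ∂F_z/∂y - ∂F_y/∂z = 0,
    (∇ × F)_y = ∂F_x/∂z - ∂F_z/∂x = 0,
    (∇ × F)_z = ∂F_y/∂x - ∂F_x/∂y = -52.

On z = 3, (curl F)_z = -52.

Convert to polar (x = r cos θ, y = r sin θ, dA = r dr dθ); the integrand becomes -52, so

    ∬_D (curl F)_z dA = ∫_0^{2π} ∫_0^{1} (-52) · r dr dθ.

Inner (r from 0 to 1): -26.
Outer (θ from 0 to 2π): -52π.

Therefore ∮_C F · dr = -52π.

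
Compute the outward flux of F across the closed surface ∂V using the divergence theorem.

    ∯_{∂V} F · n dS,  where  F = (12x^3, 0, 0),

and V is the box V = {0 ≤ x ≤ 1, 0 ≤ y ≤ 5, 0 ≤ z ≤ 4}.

By the divergence theorem,

    ∯_{∂V} F · n dS = ∭_V (∇ · F) dV.

Compute the divergence:
    ∇ · F = ∂F_x/∂x + ∂F_y/∂y + ∂F_z/∂z = 36x^2 + 0 + 0 = 36x^2.

V is a rectangular box, so dV = dx dy dz with 0 ≤ x ≤ 1, 0 ≤ y ≤ 5, 0 ≤ z ≤ 4.

Integrate (36x^2) over V as an iterated integral:

    ∭_V (∇·F) dV = ∫_0^{1} ∫_0^{5} ∫_0^{4} (36x^2) dz dy dx.

Inner (z from 0 to 4): 144x^2.
Middle (y from 0 to 5): 720x^2.
Outer (x from 0 to 1): 240.

Therefore ∯_{∂V} F · n dS = 240.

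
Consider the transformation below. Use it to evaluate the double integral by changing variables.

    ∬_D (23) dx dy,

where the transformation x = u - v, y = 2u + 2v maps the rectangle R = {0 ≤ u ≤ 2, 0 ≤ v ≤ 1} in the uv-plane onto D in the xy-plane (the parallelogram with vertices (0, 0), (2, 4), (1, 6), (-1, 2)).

Compute the Jacobian determinant of (x, y) with respect to (u, v):

    ∂(x,y)/∂(u,v) = | 1  -1 | = (1)(2) - (-1)(2) = 4.
                   | 2  2 |

Its absolute value is |J| = 4 (the area scaling factor).

Substituting x = u - v, y = 2u + 2v into the integrand,

    23 → 23,

so the integral becomes

    ∬_R (23) · |J| du dv = ∫_0^2 ∫_0^1 (92) dv du.

Inner (v): 92.
Outer (u): 184.

Therefore ∬_D (23) dx dy = 184.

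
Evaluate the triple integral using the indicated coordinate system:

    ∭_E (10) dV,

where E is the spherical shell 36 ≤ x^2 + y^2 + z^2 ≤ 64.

In spherical coordinates, x = ρ sin(φ) cos(θ), y = ρ sin(φ) sin(θ), z = ρ cos(φ), and dV = ρ^2 sin(φ) dρ dφ dθ.

The integrand becomes 10, so

    ∭_E (10) dV = ∫_{0}^{2π} ∫_{0}^{π} ∫_{6}^{8} (10) · ρ^2 sin(φ) dρ dφ dθ.

Inner (ρ): 2960sin(φ)/3.
Middle (φ): 5920/3.
Outer (θ): 11840π/3.

Therefore the triple integral equals 11840π/3.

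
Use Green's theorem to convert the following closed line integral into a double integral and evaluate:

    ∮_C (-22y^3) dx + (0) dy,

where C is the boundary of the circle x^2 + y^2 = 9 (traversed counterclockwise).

Green's theorem converts the closed line integral into a double integral over the enclosed region D:

    ∮_C P dx + Q dy = ∬_D (∂Q/∂x - ∂P/∂y) dA.

Here P = -22y^3, Q = 0, so

    ∂Q/∂x = 0,    ∂P/∂y = -66y^2,
    ∂Q/∂x - ∂P/∂y = 66y^2.

D is the region x^2 + y^2 ≤ 9. Evaluating the double integral:

In polar coordinates (x = r cos θ, y = r sin θ, dA = r dr dθ) the integrand becomes 66r^2sin(θ)^2, so

    ∬_D (66y^2) dA = ∫_0^{2π} ∫_0^{3} (66r^2sin(θ)^2) · r dr dθ.

Inner (r from 0 to 3): 2673sin(θ)^2/2.
Outer (θ from 0 to 2π): 2673π/2.

Therefore ∮_C P dx + Q dy = 2673π/2.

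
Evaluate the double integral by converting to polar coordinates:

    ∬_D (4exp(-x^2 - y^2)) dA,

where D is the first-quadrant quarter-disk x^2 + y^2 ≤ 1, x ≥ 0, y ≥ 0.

The region D is 0 ≤ r ≤ 1, 0 ≤ θ ≤ π/2 in polar coordinates, where x = r cos(θ), y = r sin(θ), and dA = r dr dθ.

Under the substitution, the integrand becomes 4exp(-r^2), so

    ∬_D (4exp(-x^2 - y^2)) dA = ∫_{0}^{π/2} ∫_{0}^{1} (4exp(-r^2)) · r dr dθ.

Inner integral (in r): ∫_{0}^{1} (4exp(-r^2)) · r dr = 2 - 2exp(-1).

Outer integral (in θ): ∫_{0}^{π/2} (2 - 2exp(-1)) dθ = -π exp(-1) + π.

Therefore ∬_D (4exp(-x^2 - y^2)) dA = -π exp(-1) + π.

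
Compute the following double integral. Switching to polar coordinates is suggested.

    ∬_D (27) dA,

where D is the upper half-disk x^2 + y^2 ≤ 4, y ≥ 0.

The region D is 0 ≤ r ≤ 2, 0 ≤ θ ≤ π in polar coordinates, where x = r cos(θ), y = r sin(θ), and dA = r dr dθ.

Under the substitution, the integrand becomes 27, so

    ∬_D (27) dA = ∫_{0}^{π} ∫_{0}^{2} (27) · r dr dθ.

Inner integral (in r): ∫_{0}^{2} (27) · r dr = 54.

Outer integral (in θ): ∫_{0}^{π} (54) dθ = 54π.

Therefore ∬_D (27) dA = 54π.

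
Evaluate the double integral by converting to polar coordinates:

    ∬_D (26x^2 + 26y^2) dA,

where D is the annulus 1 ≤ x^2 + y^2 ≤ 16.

The region D is 1 ≤ r ≤ 4, 0 ≤ θ ≤ 2π in polar coordinates, where x = r cos(θ), y = r sin(θ), and dA = r dr dθ.

Under the substitution, the integrand becomes 26r^2, so

    ∬_D (26x^2 + 26y^2) dA = ∫_{0}^{2π} ∫_{1}^{4} (26r^2) · r dr dθ.

Inner integral (in r): ∫_{1}^{4} (26r^2) · r dr = 3315/2.

Outer integral (in θ): ∫_{0}^{2π} (3315/2) dθ = 3315π.

Therefore ∬_D (26x^2 + 26y^2) dA = 3315π.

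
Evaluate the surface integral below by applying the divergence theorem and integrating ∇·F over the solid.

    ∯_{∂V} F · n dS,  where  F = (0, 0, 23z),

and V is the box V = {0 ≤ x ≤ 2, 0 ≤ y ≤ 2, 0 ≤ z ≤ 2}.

By the divergence theorem,

    ∯_{∂V} F · n dS = ∭_V (∇ · F) dV.

Compute the divergence:
    ∇ · F = ∂F_x/∂x + ∂F_y/∂y + ∂F_z/∂z = 0 + 0 + 23 = 23.

V is a rectangular box, so dV = dx dy dz with 0 ≤ x ≤ 2, 0 ≤ y ≤ 2, 0 ≤ z ≤ 2.

Integrate (23) over V as an iterated integral:

    ∭_V (∇·F) dV = ∫_0^{2} ∫_0^{2} ∫_0^{2} (23) dz dy dx.

Inner (z from 0 to 2): 46.
Middle (y from 0 to 2): 92.
Outer (x from 0 to 2): 184.

Therefore ∯_{∂V} F · n dS = 184.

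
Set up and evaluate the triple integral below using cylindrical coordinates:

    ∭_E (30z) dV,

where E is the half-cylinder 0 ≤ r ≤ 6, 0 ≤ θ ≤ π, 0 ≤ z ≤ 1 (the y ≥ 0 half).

In cylindrical coordinates, x = r cos(θ), y = r sin(θ), z = z, and dV = r dr dθ dz.

The integrand becomes 30z, so

    ∭_E (30z) dV = ∫_{0}^{π} ∫_{0}^{6} ∫_{0}^{1} (30z) · r dz dr dθ.

Inner (z): 15r.
Middle (r from 0 to 6): 270.
Outer (θ): 270π.

Therefore the triple integral equals 270π.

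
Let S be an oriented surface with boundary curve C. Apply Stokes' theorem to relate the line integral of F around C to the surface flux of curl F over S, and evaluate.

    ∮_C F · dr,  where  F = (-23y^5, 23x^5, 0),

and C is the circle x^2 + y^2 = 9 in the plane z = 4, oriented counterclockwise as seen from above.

Let S be the flat disk x^2 + y^2 ≤ 9 in the plane z = 4, with upward unit normal n̂ = ẑ. By Stokes' theorem,

    ∮_C F · dr = ∬_S (∇ × F) · n̂ dS = ∬_D (curl F)_z dA,

where D is the disk x^2 + y^2 ≤ 9.

Compute the curl of F = (-23y^5, 23x^5, 0):
    (∇ × F)_x = ∂F_z/∂y - ∂F_y/∂z = 0,
    (∇ × F)_y = ∂F_x/∂z - ∂F_z/∂x = 0,
    (∇ × F)_z = ∂F_y/∂x - ∂F_x/∂y = 115x^4 + 115y^4.

On z = 4, (curl F)_z = 115x^4 + 115y^4.

Convert to polar (x = r cos θ, y = r sin θ, dA = r dr dθ); the integrand becomes 115r^4(sin(θ)^4 + cos(θ)^4), so

    ∬_D (curl F)_z dA = ∫_0^{2π} ∫_0^{3} (115r^4(sin(θ)^4 + cos(θ)^4)) · r dr dθ.

Inner (r from 0 to 3): 27945sin(θ)^4/2 + 27945cos(θ)^4/2.
Outer (θ from 0 to 2π): 83835π/4.

Therefore ∮_C F · dr = 83835π/4.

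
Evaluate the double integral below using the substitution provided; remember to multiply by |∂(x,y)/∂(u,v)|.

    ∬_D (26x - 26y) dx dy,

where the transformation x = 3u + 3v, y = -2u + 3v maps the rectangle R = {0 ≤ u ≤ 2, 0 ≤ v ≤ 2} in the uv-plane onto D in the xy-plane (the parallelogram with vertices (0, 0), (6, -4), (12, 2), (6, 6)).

Compute the Jacobian determinant of (x, y) with respect to (u, v):

    ∂(x,y)/∂(u,v) = | 3  3 | = (3)(3) - (3)(-2) = 15.
                   | -2  3 |

Its absolute value is |J| = 15 (the area scaling factor).

Substituting x = 3u + 3v, y = -2u + 3v into the integrand,

    26x - 26y → 130u,

so the integral becomes

    ∬_R (130u) · |J| du dv = ∫_0^2 ∫_0^2 (1950u) dv du.

Inner (v): 3900u.
Outer (u): 7800.

Therefore ∬_D (26x - 26y) dx dy = 7800.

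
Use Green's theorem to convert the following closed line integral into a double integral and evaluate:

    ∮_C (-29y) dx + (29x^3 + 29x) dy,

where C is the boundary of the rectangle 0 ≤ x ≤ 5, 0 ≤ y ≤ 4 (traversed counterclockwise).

Green's theorem converts the closed line integral into a double integral over the enclosed region D:

    ∮_C P dx + Q dy = ∬_D (∂Q/∂x - ∂P/∂y) dA.

Here P = -29y, Q = 29x^3 + 29x, so

    ∂Q/∂x = 87x^2 + 29,    ∂P/∂y = -29,
    ∂Q/∂x - ∂P/∂y = 87x^2 + 58.

D is the region 0 ≤ x ≤ 5, 0 ≤ y ≤ 4. Evaluating the double integral:

    ∬_D (87x^2 + 58) dA = ∫_0^{5} ∫_0^{4} (87x^2 + 58) dy dx.

Inner (y from 0 to 4): 348x^2 + 232.
Outer (x from 0 to 5): 15660.

Therefore ∮_C P dx + Q dy = 15660.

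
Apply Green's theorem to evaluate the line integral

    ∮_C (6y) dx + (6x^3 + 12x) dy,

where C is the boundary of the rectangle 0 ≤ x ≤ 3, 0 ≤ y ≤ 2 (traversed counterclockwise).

Green's theorem converts the closed line integral into a double integral over the enclosed region D:

    ∮_C P dx + Q dy = ∬_D (∂Q/∂x - ∂P/∂y) dA.

Here P = 6y, Q = 6x^3 + 12x, so

    ∂Q/∂x = 18x^2 + 12,    ∂P/∂y = 6,
    ∂Q/∂x - ∂P/∂y = 18x^2 + 6.

D is the region 0 ≤ x ≤ 3, 0 ≤ y ≤ 2. Evaluating the double integral:

    ∬_D (18x^2 + 6) dA = ∫_0^{3} ∫_0^{2} (18x^2 + 6) dy dx.

Inner (y from 0 to 2): 36x^2 + 12.
Outer (x from 0 to 3): 360.

Therefore ∮_C P dx + Q dy = 360.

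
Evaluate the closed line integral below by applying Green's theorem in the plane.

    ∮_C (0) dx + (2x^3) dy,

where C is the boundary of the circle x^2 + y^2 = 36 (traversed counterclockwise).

Green's theorem converts the closed line integral into a double integral over the enclosed region D:

    ∮_C P dx + Q dy = ∬_D (∂Q/∂x - ∂P/∂y) dA.

Here P = 0, Q = 2x^3, so

    ∂Q/∂x = 6x^2,    ∂P/∂y = 0,
    ∂Q/∂x - ∂P/∂y = 6x^2.

D is the region x^2 + y^2 ≤ 36. Evaluating the double integral:

In polar coordinates (x = r cos θ, y = r sin θ, dA = r dr dθ) the integrand becomes 6r^2cos(θ)^2, so

    ∬_D (6x^2) dA = ∫_0^{2π} ∫_0^{6} (6r^2cos(θ)^2) · r dr dθ.

Inner (r from 0 to 6): 1944cos(θ)^2.
Outer (θ from 0 to 2π): 1944π.

Therefore ∮_C P dx + Q dy = 1944π.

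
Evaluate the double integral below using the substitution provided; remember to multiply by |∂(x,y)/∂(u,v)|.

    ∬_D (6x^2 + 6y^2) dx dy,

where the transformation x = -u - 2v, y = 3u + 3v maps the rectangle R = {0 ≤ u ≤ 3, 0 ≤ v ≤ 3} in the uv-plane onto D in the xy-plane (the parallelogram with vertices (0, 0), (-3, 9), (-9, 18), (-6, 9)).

Compute the Jacobian determinant of (x, y) with respect to (u, v):

    ∂(x,y)/∂(u,v) = | -1  -2 | = (-1)(3) - (-2)(3) = 3.
                   | 3  3 |

Its absolute value is |J| = 3 (the area scaling factor).

Substituting x = -u - 2v, y = 3u + 3v into the integrand,

    6x^2 + 6y^2 → 60u^2 + 132u v + 78v^2,

so the integral becomes

    ∬_R (60u^2 + 132u v + 78v^2) · |J| du dv = ∫_0^3 ∫_0^3 (180u^2 + 396u v + 234v^2) dv du.

Inner (v): 540u^2 + 1782u + 2106.
Outer (u): 19197.

Therefore ∬_D (6x^2 + 6y^2) dx dy = 19197.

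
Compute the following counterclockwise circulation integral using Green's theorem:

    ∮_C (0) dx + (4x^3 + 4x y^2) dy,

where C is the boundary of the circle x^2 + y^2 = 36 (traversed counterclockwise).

Green's theorem converts the closed line integral into a double integral over the enclosed region D:

    ∮_C P dx + Q dy = ∬_D (∂Q/∂x - ∂P/∂y) dA.

Here P = 0, Q = 4x^3 + 4x y^2, so

    ∂Q/∂x = 12x^2 + 4y^2,    ∂P/∂y = 0,
    ∂Q/∂x - ∂P/∂y = 12x^2 + 4y^2.

D is the region x^2 + y^2 ≤ 36. Evaluating the double integral:

In polar coordinates (x = r cos θ, y = r sin θ, dA = r dr dθ) the integrand becomes 4r^2(cos(2θ) + 2), so

    ∬_D (12x^2 + 4y^2) dA = ∫_0^{2π} ∫_0^{6} (4r^2(cos(2θ) + 2)) · r dr dθ.

Inner (r from 0 to 6): 1296cos(2θ) + 2592.
Outer (θ from 0 to 2π): 5184π.

Therefore ∮_C P dx + Q dy = 5184π.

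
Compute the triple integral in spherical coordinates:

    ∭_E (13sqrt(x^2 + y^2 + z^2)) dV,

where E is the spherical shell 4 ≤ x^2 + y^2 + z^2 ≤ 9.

In spherical coordinates, x = ρ sin(φ) cos(θ), y = ρ sin(φ) sin(θ), z = ρ cos(φ), and dV = ρ^2 sin(φ) dρ dφ dθ.

The integrand becomes 13ρ, so

    ∭_E (13sqrt(x^2 + y^2 + z^2)) dV = ∫_{0}^{2π} ∫_{0}^{π} ∫_{2}^{3} (13ρ) · ρ^2 sin(φ) dρ dφ dθ.

Inner (ρ): 845sin(φ)/4.
Middle (φ): 845/2.
Outer (θ): 845π.

Therefore the triple integral equals 845π.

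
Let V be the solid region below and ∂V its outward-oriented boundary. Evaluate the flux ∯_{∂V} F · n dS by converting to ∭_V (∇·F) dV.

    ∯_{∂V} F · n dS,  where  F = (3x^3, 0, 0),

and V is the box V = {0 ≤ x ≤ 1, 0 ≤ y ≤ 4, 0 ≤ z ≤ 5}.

By the divergence theorem,

    ∯_{∂V} F · n dS = ∭_V (∇ · F) dV.

Compute the divergence:
    ∇ · F = ∂F_x/∂x + ∂F_y/∂y + ∂F_z/∂z = 9x^2 + 0 + 0 = 9x^2.

V is a rectangular box, so dV = dx dy dz with 0 ≤ x ≤ 1, 0 ≤ y ≤ 4, 0 ≤ z ≤ 5.

Integrate (9x^2) over V as an iterated integral:

    ∭_V (∇·F) dV = ∫_0^{1} ∫_0^{4} ∫_0^{5} (9x^2) dz dy dx.

Inner (z from 0 to 5): 45x^2.
Middle (y from 0 to 4): 180x^2.
Outer (x from 0 to 1): 60.

Therefore ∯_{∂V} F · n dS = 60.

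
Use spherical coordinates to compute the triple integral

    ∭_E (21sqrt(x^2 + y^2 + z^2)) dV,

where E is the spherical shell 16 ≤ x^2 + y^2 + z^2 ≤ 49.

In spherical coordinates, x = ρ sin(φ) cos(θ), y = ρ sin(φ) sin(θ), z = ρ cos(φ), and dV = ρ^2 sin(φ) dρ dφ dθ.

The integrand becomes 21ρ, so

    ∭_E (21sqrt(x^2 + y^2 + z^2)) dV = ∫_{0}^{2π} ∫_{0}^{π} ∫_{4}^{7} (21ρ) · ρ^2 sin(φ) dρ dφ dθ.

Inner (ρ): 45045sin(φ)/4.
Middle (φ): 45045/2.
Outer (θ): 45045π.

Therefore the triple integral equals 45045π.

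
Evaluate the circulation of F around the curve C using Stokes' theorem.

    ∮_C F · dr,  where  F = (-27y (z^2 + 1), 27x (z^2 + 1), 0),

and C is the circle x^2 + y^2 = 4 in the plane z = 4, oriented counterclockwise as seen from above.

Let S be the flat disk x^2 + y^2 ≤ 4 in the plane z = 4, with upward unit normal n̂ = ẑ. By Stokes' theorem,

    ∮_C F · dr = ∬_S (∇ × F) · n̂ dS = ∬_D (curl F)_z dA,

where D is the disk x^2 + y^2 ≤ 4.

Compute the curl of F = (-27y (z^2 + 1), 27x (z^2 + 1), 0):
    (∇ × F)_x = ∂F_z/∂y - ∂F_y/∂z = -54x z,
    (∇ × F)_y = ∂F_x/∂z - ∂F_z/∂x = -54y z,
    (∇ × F)_z = ∂F_y/∂x - ∂F_x/∂y = 54z^2 + 54.

On z = 4, (curl F)_z = 918.

Convert to polar (x = r cos θ, y = r sin θ, dA = r dr dθ); the integrand becomes 918, so

    ∬_D (curl F)_z dA = ∫_0^{2π} ∫_0^{2} (918) · r dr dθ.

Inner (r from 0 to 2): 1836.
Outer (θ from 0 to 2π): 3672π.

Therefore ∮_C F · dr = 3672π.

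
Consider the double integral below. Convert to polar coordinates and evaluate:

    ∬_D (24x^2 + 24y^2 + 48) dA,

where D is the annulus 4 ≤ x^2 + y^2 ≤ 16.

The region D is 2 ≤ r ≤ 4, 0 ≤ θ ≤ 2π in polar coordinates, where x = r cos(θ), y = r sin(θ), and dA = r dr dθ.

Under the substitution, the integrand becomes 24r^2 + 48, so

    ∬_D (24x^2 + 24y^2 + 48) dA = ∫_{0}^{2π} ∫_{2}^{4} (24r^2 + 48) · r dr dθ.

Inner integral (in r): ∫_{2}^{4} (24r^2 + 48) · r dr = 1728.

Outer integral (in θ): ∫_{0}^{2π} (1728) dθ = 3456π.

Therefore ∬_D (24x^2 + 24y^2 + 48) dA = 3456π.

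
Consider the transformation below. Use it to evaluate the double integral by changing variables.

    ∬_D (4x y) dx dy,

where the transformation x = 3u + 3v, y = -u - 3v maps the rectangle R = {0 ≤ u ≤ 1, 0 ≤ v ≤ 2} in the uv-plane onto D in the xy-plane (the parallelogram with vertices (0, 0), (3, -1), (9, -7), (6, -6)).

Compute the Jacobian determinant of (x, y) with respect to (u, v):

    ∂(x,y)/∂(u,v) = | 3  3 | = (3)(-3) - (3)(-1) = -6.
                   | -1  -3 |

Its absolute value is |J| = 6 (the area scaling factor).

Substituting x = 3u + 3v, y = -u - 3v into the integrand,

    4x y → -12u^2 - 48u v - 36v^2,

so the integral becomes

    ∬_R (-12u^2 - 48u v - 36v^2) · |J| du dv = ∫_0^1 ∫_0^2 (-72u^2 - 288u v - 216v^2) dv du.

Inner (v): -144u^2 - 576u - 576.
Outer (u): -912.

Therefore ∬_D (4x y) dx dy = -912.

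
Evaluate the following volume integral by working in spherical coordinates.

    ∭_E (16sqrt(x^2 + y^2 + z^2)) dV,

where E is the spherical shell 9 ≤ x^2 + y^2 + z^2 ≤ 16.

In spherical coordinates, x = ρ sin(φ) cos(θ), y = ρ sin(φ) sin(θ), z = ρ cos(φ), and dV = ρ^2 sin(φ) dρ dφ dθ.

The integrand becomes 16ρ, so

    ∭_E (16sqrt(x^2 + y^2 + z^2)) dV = ∫_{0}^{2π} ∫_{0}^{π} ∫_{3}^{4} (16ρ) · ρ^2 sin(φ) dρ dφ dθ.

Inner (ρ): 700sin(φ).
Middle (φ): 1400.
Outer (θ): 2800π.

Therefore the triple integral equals 2800π.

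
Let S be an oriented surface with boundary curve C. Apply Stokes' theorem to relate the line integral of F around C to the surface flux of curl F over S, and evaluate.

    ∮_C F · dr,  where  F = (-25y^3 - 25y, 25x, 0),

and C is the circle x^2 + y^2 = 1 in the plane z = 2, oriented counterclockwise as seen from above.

Let S be the flat disk x^2 + y^2 ≤ 1 in the plane z = 2, with upward unit normal n̂ = ẑ. By Stokes' theorem,

    ∮_C F · dr = ∬_S (∇ × F) · n̂ dS = ∬_D (curl F)_z dA,

where D is the disk x^2 + y^2 ≤ 1.

Compute the curl of F = (-25y^3 - 25y, 25x, 0):
    (∇ × F)_x = ∂F_z/∂y - ∂F_y/∂z = 0,
    (∇ × F)_y = ∂F_x/∂z - ∂F_z/∂x = 0,
    (∇ × F)_z = ∂F_y/∂x - ∂F_x/∂y = 75y^2 + 50.

On z = 2, (curl F)_z = 75y^2 + 50.

Convert to polar (x = r cos θ, y = r sin θ, dA = r dr dθ); the integrand becomes 75r^2sin(θ)^2 + 50, so

    ∬_D (curl F)_z dA = ∫_0^{2π} ∫_0^{1} (75r^2sin(θ)^2 + 50) · r dr dθ.

Inner (r from 0 to 1): 75sin(θ)^2/4 + 25.
Outer (θ from 0 to 2π): 275π/4.

Therefore ∮_C F · dr = 275π/4.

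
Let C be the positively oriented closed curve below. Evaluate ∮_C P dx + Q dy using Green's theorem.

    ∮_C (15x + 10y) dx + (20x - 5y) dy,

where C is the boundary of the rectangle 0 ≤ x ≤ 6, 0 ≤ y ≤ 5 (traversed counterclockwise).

Green's theorem converts the closed line integral into a double integral over the enclosed region D:

    ∮_C P dx + Q dy = ∬_D (∂Q/∂x - ∂P/∂y) dA.

Here P = 15x + 10y, Q = 20x - 5y, so

    ∂Q/∂x = 20,    ∂P/∂y = 10,
    ∂Q/∂x - ∂P/∂y = 10.

D is the region 0 ≤ x ≤ 6, 0 ≤ y ≤ 5. Evaluating the double integral:

    ∬_D (10) dA = ∫_0^{6} ∫_0^{5} (10) dy dx.

Inner (y from 0 to 5): 50.
Outer (x from 0 to 6): 300.

Therefore ∮_C P dx + Q dy = 300.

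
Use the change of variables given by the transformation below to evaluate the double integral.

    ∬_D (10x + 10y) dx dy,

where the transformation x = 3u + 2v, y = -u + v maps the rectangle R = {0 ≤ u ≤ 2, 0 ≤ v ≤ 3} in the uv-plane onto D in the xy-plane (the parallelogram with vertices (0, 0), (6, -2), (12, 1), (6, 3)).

Compute the Jacobian determinant of (x, y) with respect to (u, v):

    ∂(x,y)/∂(u,v) = | 3  2 | = (3)(1) - (2)(-1) = 5.
                   | -1  1 |

Its absolute value is |J| = 5 (the area scaling factor).

Substituting x = 3u + 2v, y = -u + v into the integrand,

    10x + 10y → 20u + 30v,

so the integral becomes

    ∬_R (20u + 30v) · |J| du dv = ∫_0^2 ∫_0^3 (100u + 150v) dv du.

Inner (v): 300u + 675.
Outer (u): 1950.

Therefore ∬_D (10x + 10y) dx dy = 1950.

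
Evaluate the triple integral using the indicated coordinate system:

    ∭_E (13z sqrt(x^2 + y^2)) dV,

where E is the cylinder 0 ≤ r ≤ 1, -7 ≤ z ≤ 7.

In cylindrical coordinates, x = r cos(θ), y = r sin(θ), z = z, and dV = r dr dθ dz.

The integrand becomes 13r z, so

    ∭_E (13z sqrt(x^2 + y^2)) dV = ∫_{0}^{2π} ∫_{0}^{1} ∫_{-7}^{7} (13r z) · r dz dr dθ.

Inner (z): 0.
Middle (r from 0 to 1): 0.
Outer (θ): 0.

Therefore the triple integral equals 0.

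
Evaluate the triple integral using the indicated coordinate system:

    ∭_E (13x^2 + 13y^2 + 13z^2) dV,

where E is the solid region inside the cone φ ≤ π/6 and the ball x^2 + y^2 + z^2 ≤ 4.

In spherical coordinates, x = ρ sin(φ) cos(θ), y = ρ sin(φ) sin(θ), z = ρ cos(φ), and dV = ρ^2 sin(φ) dρ dφ dθ.

The integrand becomes 13ρ^2, so

    ∭_E (13x^2 + 13y^2 + 13z^2) dV = ∫_{0}^{2π} ∫_{0}^{π/6} ∫_{0}^{2} (13ρ^2) · ρ^2 sin(φ) dρ dφ dθ.

Inner (ρ): 416sin(φ)/5.
Middle (φ): 416/5 - 208sqrt(3)/5.
Outer (θ): 416π (2 - sqrt(3))/5.

Therefore the triple integral equals 416π (2 - sqrt(3))/5.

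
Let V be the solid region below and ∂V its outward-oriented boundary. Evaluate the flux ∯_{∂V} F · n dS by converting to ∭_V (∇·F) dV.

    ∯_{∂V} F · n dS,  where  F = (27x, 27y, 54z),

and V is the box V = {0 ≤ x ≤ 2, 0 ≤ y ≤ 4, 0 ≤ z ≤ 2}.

By the divergence theorem,

    ∯_{∂V} F · n dS = ∭_V (∇ · F) dV.

Compute the divergence:
    ∇ · F = ∂F_x/∂x + ∂F_y/∂y + ∂F_z/∂z = 27 + 27 + 54 = 108.

V is a rectangular box, so dV = dx dy dz with 0 ≤ x ≤ 2, 0 ≤ y ≤ 4, 0 ≤ z ≤ 2.

Integrate (108) over V as an iterated integral:

    ∭_V (∇·F) dV = ∫_0^{2} ∫_0^{4} ∫_0^{2} (108) dz dy dx.

Inner (z from 0 to 2): 216.
Middle (y from 0 to 4): 864.
Outer (x from 0 to 2): 1728.

Therefore ∯_{∂V} F · n dS = 1728.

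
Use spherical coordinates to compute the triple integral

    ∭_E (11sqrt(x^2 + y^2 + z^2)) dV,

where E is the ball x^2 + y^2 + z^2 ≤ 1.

In spherical coordinates, x = ρ sin(φ) cos(θ), y = ρ sin(φ) sin(θ), z = ρ cos(φ), and dV = ρ^2 sin(φ) dρ dφ dθ.

The integrand becomes 11ρ, so

    ∭_E (11sqrt(x^2 + y^2 + z^2)) dV = ∫_{0}^{2π} ∫_{0}^{π} ∫_{0}^{1} (11ρ) · ρ^2 sin(φ) dρ dφ dθ.

Inner (ρ): 11sin(φ)/4.
Middle (φ): 11/2.
Outer (θ): 11π.

Therefore the triple integral equals 11π.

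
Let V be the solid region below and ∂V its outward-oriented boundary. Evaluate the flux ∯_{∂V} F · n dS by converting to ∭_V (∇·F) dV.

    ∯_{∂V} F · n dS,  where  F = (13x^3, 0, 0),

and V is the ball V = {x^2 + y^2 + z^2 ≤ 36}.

By the divergence theorem,

    ∯_{∂V} F · n dS = ∭_V (∇ · F) dV.

Compute the divergence:
    ∇ · F = ∂F_x/∂x + ∂F_y/∂y + ∂F_z/∂z = 39x^2 + 0 + 0 = 39x^2.

In spherical coordinates, x = ρ sin(φ) cos(θ), y = ρ sin(φ) sin(θ), z = ρ cos(φ), dV = ρ^2 sin(φ) dρ dφ dθ, with 0 ≤ ρ ≤ 6, 0 ≤ φ ≤ π, 0 ≤ θ ≤ 2π.

The integrand, after substitution and multiplying by the volume element, becomes (39ρ^2sin(φ)^2cos(θ)^2) · ρ^2 sin(φ), so

    ∭_V (∇·F) dV = ∫_0^{2π} ∫_0^{π} ∫_0^{6} (39ρ^2sin(φ)^2cos(θ)^2) · ρ^2 sin(φ) dρ dφ dθ.

Inner (ρ from 0 to 6): 303264sin(φ)^3cos(θ)^2/5.
Middle (φ from 0 to π): 404352cos(θ)^2/5.
Outer (θ from 0 to 2π): 404352π/5.

Therefore ∯_{∂V} F · n dS = 404352π/5.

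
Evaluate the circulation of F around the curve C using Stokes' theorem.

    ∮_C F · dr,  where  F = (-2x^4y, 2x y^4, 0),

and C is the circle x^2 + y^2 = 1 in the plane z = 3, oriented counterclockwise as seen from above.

Let S be the flat disk x^2 + y^2 ≤ 1 in the plane z = 3, with upward unit normal n̂ = ẑ. By Stokes' theorem,

    ∮_C F · dr = ∬_S (∇ × F) · n̂ dS = ∬_D (curl F)_z dA,

where D is the disk x^2 + y^2 ≤ 1.

Compute the curl of F = (-2x^4y, 2x y^4, 0):
    (∇ × F)_x = ∂F_z/∂y - ∂F_y/∂z = 0,
    (∇ × F)_y = ∂F_x/∂z - ∂F_z/∂x = 0,
    (∇ × F)_z = ∂F_y/∂x - ∂F_x/∂y = 2x^4 + 2y^4.

On z = 3, (curl F)_z = 2x^4 + 2y^4.

Convert to polar (x = r cos θ, y = r sin θ, dA = r dr dθ); the integrand becomes 2r^4(sin(θ)^4 + cos(θ)^4), so

    ∬_D (curl F)_z dA = ∫_0^{2π} ∫_0^{1} (2r^4(sin(θ)^4 + cos(θ)^4)) · r dr dθ.

Inner (r from 0 to 1): sin(θ)^4/3 + cos(θ)^4/3.
Outer (θ from 0 to 2π): π/2.

Therefore ∮_C F · dr = π/2.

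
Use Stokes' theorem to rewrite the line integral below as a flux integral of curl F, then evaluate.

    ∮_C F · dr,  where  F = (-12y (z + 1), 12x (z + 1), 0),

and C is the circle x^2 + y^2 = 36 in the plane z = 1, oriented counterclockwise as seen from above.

Let S be the flat disk x^2 + y^2 ≤ 36 in the plane z = 1, with upward unit normal n̂ = ẑ. By Stokes' theorem,

    ∮_C F · dr = ∬_S (∇ × F) · n̂ dS = ∬_D (curl F)_z dA,

where D is the disk x^2 + y^2 ≤ 36.

Compute the curl of F = (-12y (z + 1), 12x (z + 1), 0):
    (∇ × F)_x = ∂F_z/∂y - ∂F_y/∂z = -12x,
    (∇ × F)_y = ∂F_x/∂z - ∂F_z/∂x = -12y,
    (∇ × F)_z = ∂F_y/∂x - ∂F_x/∂y = 24z + 24.

On z = 1, (curl F)_z = 48.

Convert to polar (x = r cos θ, y = r sin θ, dA = r dr dθ); the integrand becomes 48, so

    ∬_D (curl F)_z dA = ∫_0^{2π} ∫_0^{6} (48) · r dr dθ.

Inner (r from 0 to 6): 864.
Outer (θ from 0 to 2π): 1728π.

Therefore ∮_C F · dr = 1728π.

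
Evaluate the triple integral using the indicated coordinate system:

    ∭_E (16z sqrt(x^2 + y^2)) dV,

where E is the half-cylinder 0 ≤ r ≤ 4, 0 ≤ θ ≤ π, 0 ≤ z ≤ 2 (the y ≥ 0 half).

In cylindrical coordinates, x = r cos(θ), y = r sin(θ), z = z, and dV = r dr dθ dz.

The integrand becomes 16r z, so

    ∭_E (16z sqrt(x^2 + y^2)) dV = ∫_{0}^{π} ∫_{0}^{4} ∫_{0}^{2} (16r z) · r dz dr dθ.

Inner (z): 32r^2.
Middle (r from 0 to 4): 2048/3.
Outer (θ): 2048π/3.

Therefore the triple integral equals 2048π/3.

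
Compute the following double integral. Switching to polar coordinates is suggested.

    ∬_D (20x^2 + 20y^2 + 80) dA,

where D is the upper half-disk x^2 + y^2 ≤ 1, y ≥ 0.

The region D is 0 ≤ r ≤ 1, 0 ≤ θ ≤ π in polar coordinates, where x = r cos(θ), y = r sin(θ), and dA = r dr dθ.

Under the substitution, the integrand becomes 20r^2 + 80, so

    ∬_D (20x^2 + 20y^2 + 80) dA = ∫_{0}^{π} ∫_{0}^{1} (20r^2 + 80) · r dr dθ.

Inner integral (in r): ∫_{0}^{1} (20r^2 + 80) · r dr = 45.

Outer integral (in θ): ∫_{0}^{π} (45) dθ = 45π.

Therefore ∬_D (20x^2 + 20y^2 + 80) dA = 45π.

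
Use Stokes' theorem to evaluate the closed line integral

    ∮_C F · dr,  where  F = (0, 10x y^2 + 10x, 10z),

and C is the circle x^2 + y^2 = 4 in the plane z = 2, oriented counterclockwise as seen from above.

Let S be the flat disk x^2 + y^2 ≤ 4 in the plane z = 2, with upward unit normal n̂ = ẑ. By Stokes' theorem,

    ∮_C F · dr = ∬_S (∇ × F) · n̂ dS = ∬_D (curl F)_z dA,

where D is the disk x^2 + y^2 ≤ 4.

Compute the curl of F = (0, 10x y^2 + 10x, 10z):
    (∇ × F)_x = ∂F_z/∂y - ∂F_y/∂z = 0,
    (∇ × F)_y = ∂F_x/∂z - ∂F_z/∂x = 0,
    (∇ × F)_z = ∂F_y/∂x - ∂F_x/∂y = 10y^2 + 10.

On z = 2, (curl F)_z = 10y^2 + 10.

Convert to polar (x = r cos θ, y = r sin θ, dA = r dr dθ); the integrand becomes 10r^2sin(θ)^2 + 10, so

    ∬_D (curl F)_z dA = ∫_0^{2π} ∫_0^{2} (10r^2sin(θ)^2 + 10) · r dr dθ.

Inner (r from 0 to 2): 40 - 20cos(2θ).
Outer (θ from 0 to 2π): 80π.

Therefore ∮_C F · dr = 80π.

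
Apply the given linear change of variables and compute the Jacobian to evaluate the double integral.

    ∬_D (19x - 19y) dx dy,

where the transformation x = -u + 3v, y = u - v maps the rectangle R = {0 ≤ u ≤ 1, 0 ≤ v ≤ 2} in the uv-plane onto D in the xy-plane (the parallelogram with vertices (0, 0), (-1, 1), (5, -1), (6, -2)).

Compute the Jacobian determinant of (x, y) with respect to (u, v):

    ∂(x,y)/∂(u,v) = | -1  3 | = (-1)(-1) - (3)(1) = -2.
                   | 1  -1 |

Its absolute value is |J| = 2 (the area scaling factor).

Substituting x = -u + 3v, y = u - v into the integrand,

    19x - 19y → -38u + 76v,

so the integral becomes

    ∬_R (-38u + 76v) · |J| du dv = ∫_0^1 ∫_0^2 (-76u + 152v) dv du.

Inner (v): 304 - 152u.
Outer (u): 228.

Therefore ∬_D (19x - 19y) dx dy = 228.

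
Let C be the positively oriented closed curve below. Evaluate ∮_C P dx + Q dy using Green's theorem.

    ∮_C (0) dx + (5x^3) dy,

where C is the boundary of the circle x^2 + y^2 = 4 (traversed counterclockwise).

Green's theorem converts the closed line integral into a double integral over the enclosed region D:

    ∮_C P dx + Q dy = ∬_D (∂Q/∂x - ∂P/∂y) dA.

Here P = 0, Q = 5x^3, so

    ∂Q/∂x = 15x^2,    ∂P/∂y = 0,
    ∂Q/∂x - ∂P/∂y = 15x^2.

D is the region x^2 + y^2 ≤ 4. Evaluating the double integral:

In polar coordinates (x = r cos θ, y = r sin θ, dA = r dr dθ) the integrand becomes 15r^2cos(θ)^2, so

    ∬_D (15x^2) dA = ∫_0^{2π} ∫_0^{2} (15r^2cos(θ)^2) · r dr dθ.

Inner (r from 0 to 2): 60cos(θ)^2.
Outer (θ from 0 to 2π): 60π.

Therefore ∮_C P dx + Q dy = 60π.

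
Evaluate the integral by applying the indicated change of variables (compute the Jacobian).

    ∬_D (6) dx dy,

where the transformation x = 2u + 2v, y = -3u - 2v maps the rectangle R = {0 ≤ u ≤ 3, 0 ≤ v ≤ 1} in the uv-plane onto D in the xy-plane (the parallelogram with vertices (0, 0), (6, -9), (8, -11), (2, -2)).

Compute the Jacobian determinant of (x, y) with respect to (u, v):

    ∂(x,y)/∂(u,v) = | 2  2 | = (2)(-2) - (2)(-3) = 2.
                   | -3  -2 |

Its absolute value is |J| = 2 (the area scaling factor).

Substituting x = 2u + 2v, y = -3u - 2v into the integrand,

    6 → 6,

so the integral becomes

    ∬_R (6) · |J| du dv = ∫_0^3 ∫_0^1 (12) dv du.

Inner (v): 12.
Outer (u): 36.

Therefore ∬_D (6) dx dy = 36.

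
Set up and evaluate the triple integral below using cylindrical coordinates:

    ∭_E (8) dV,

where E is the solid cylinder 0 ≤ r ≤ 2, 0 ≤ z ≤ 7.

In cylindrical coordinates, x = r cos(θ), y = r sin(θ), z = z, and dV = r dr dθ dz.

The integrand becomes 8, so

    ∭_E (8) dV = ∫_{0}^{2π} ∫_{0}^{2} ∫_{0}^{7} (8) · r dz dr dθ.

Inner (z): 56r.
Middle (r from 0 to 2): 112.
Outer (θ): 224π.

Therefore the triple integral equals 224π.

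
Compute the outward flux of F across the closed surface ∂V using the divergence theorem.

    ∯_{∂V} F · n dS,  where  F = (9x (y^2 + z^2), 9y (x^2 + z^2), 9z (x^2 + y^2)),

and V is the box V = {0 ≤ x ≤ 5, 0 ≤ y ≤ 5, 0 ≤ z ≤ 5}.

By the divergence theorem,

    ∯_{∂V} F · n dS = ∭_V (∇ · F) dV.

Compute the divergence:
    ∇ · F = ∂F_x/∂x + ∂F_y/∂y + ∂F_z/∂z = 9y^2 + 9z^2 + 9x^2 + 9z^2 + 9x^2 + 9y^2 = 18x^2 + 18y^2 + 18z^2.

V is a rectangular box, so dV = dx dy dz with 0 ≤ x ≤ 5, 0 ≤ y ≤ 5, 0 ≤ z ≤ 5.

Integrate (18x^2 + 18y^2 + 18z^2) over V as an iterated integral:

    ∭_V (∇·F) dV = ∫_0^{5} ∫_0^{5} ∫_0^{5} (18x^2 + 18y^2 + 18z^2) dz dy dx.

Inner (z from 0 to 5): 90x^2 + 90y^2 + 750.
Middle (y from 0 to 5): 450x^2 + 7500.
Outer (x from 0 to 5): 56250.

Therefore ∯_{∂V} F · n dS = 56250.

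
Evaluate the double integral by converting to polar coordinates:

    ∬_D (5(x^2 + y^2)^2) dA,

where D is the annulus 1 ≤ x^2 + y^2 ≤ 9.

The region D is 1 ≤ r ≤ 3, 0 ≤ θ ≤ 2π in polar coordinates, where x = r cos(θ), y = r sin(θ), and dA = r dr dθ.

Under the substitution, the integrand becomes 5r^4, so

    ∬_D (5(x^2 + y^2)^2) dA = ∫_{0}^{2π} ∫_{1}^{3} (5r^4) · r dr dθ.

Inner integral (in r): ∫_{1}^{3} (5r^4) · r dr = 1820/3.

Outer integral (in θ): ∫_{0}^{2π} (1820/3) dθ = 3640π/3.

Therefore ∬_D (5(x^2 + y^2)^2) dA = 3640π/3.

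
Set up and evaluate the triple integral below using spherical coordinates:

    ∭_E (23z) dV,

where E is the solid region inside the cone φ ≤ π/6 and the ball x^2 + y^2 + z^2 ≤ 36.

In spherical coordinates, x = ρ sin(φ) cos(θ), y = ρ sin(φ) sin(θ), z = ρ cos(φ), and dV = ρ^2 sin(φ) dρ dφ dθ.

The integrand becomes 23ρ cos(φ), so

    ∭_E (23z) dV = ∫_{0}^{2π} ∫_{0}^{π/6} ∫_{0}^{6} (23ρ cos(φ)) · ρ^2 sin(φ) dρ dφ dθ.

Inner (ρ): 3726sin(2φ).
Middle (φ): 1863/2.
Outer (θ): 1863π.

Therefore the triple integral equals 1863π.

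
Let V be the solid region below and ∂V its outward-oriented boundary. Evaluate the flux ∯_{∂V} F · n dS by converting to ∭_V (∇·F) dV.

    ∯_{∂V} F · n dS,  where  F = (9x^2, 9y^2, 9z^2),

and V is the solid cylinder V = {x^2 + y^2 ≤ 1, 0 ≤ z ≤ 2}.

By the divergence theorem,

    ∯_{∂V} F · n dS = ∭_V (∇ · F) dV.

Compute the divergence:
    ∇ · F = ∂F_x/∂x + ∂F_y/∂y + ∂F_z/∂z = 18x + 18y + 18z.

In cylindrical coordinates, x = r cos(θ), y = r sin(θ), z = z, dV = r dr dθ dz, with 0 ≤ r ≤ 1, 0 ≤ θ ≤ 2π, 0 ≤ z ≤ 2.

The integrand, after substitution and multiplying by the volume element, becomes (18sqrt(2)r sin(θ + π/4) + 18z) · r, so

    ∭_V (∇·F) dV = ∫_0^{2π} ∫_0^{1} ∫_0^{2} (18sqrt(2)r sin(θ + π/4) + 18z) · r dz dr dθ.

Inner (z from 0 to 2): 36r (sqrt(2)r sin(θ + π/4) + 1).
Middle (r from 0 to 1): 12sqrt(2)sin(θ + π/4) + 18.
Outer (θ from 0 to 2π): 36π.

Therefore ∯_{∂V} F · n dS = 36π.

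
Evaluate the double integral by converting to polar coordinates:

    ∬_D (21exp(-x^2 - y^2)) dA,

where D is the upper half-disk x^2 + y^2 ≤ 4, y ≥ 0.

The region D is 0 ≤ r ≤ 2, 0 ≤ θ ≤ π in polar coordinates, where x = r cos(θ), y = r sin(θ), and dA = r dr dθ.

Under the substitution, the integrand becomes 21exp(-r^2), so

    ∬_D (21exp(-x^2 - y^2)) dA = ∫_{0}^{π} ∫_{0}^{2} (21exp(-r^2)) · r dr dθ.

Inner integral (in r): ∫_{0}^{2} (21exp(-r^2)) · r dr = 21/2 - 21exp(-4)/2.

Outer integral (in θ): ∫_{0}^{π} (21/2 - 21exp(-4)/2) dθ = -21π (1 - exp(4))exp(-4)/2.

Therefore ∬_D (21exp(-x^2 - y^2)) dA = -21π (1 - exp(4))exp(-4)/2.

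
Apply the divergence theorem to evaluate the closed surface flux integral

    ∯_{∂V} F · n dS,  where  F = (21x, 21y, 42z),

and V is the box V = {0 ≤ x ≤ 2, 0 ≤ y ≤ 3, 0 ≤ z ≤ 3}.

By the divergence theorem,

    ∯_{∂V} F · n dS = ∭_V (∇ · F) dV.

Compute the divergence:
    ∇ · F = ∂F_x/∂x + ∂F_y/∂y + ∂F_z/∂z = 21 + 21 + 42 = 84.

V is a rectangular box, so dV = dx dy dz with 0 ≤ x ≤ 2, 0 ≤ y ≤ 3, 0 ≤ z ≤ 3.

Integrate (84) over V as an iterated integral:

    ∭_V (∇·F) dV = ∫_0^{2} ∫_0^{3} ∫_0^{3} (84) dz dy dx.

Inner (z from 0 to 3): 252.
Middle (y from 0 to 3): 756.
Outer (x from 0 to 2): 1512.

Therefore ∯_{∂V} F · n dS = 1512.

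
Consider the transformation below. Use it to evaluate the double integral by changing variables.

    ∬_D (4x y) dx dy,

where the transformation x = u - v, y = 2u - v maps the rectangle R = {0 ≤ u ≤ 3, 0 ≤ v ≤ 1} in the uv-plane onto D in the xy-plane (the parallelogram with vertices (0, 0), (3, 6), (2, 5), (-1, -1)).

Compute the Jacobian determinant of (x, y) with respect to (u, v):

    ∂(x,y)/∂(u,v) = | 1  -1 | = (1)(-1) - (-1)(2) = 1.
                   | 2  -1 |

Its absolute value is |J| = 1 (the area scaling factor).

Substituting x = u - v, y = 2u - v into the integrand,

    4x y → 8u^2 - 12u v + 4v^2,

so the integral becomes

    ∬_R (8u^2 - 12u v + 4v^2) · |J| du dv = ∫_0^3 ∫_0^1 (8u^2 - 12u v + 4v^2) dv du.

Inner (v): 8u^2 - 6u + 4/3.
Outer (u): 49.

Therefore ∬_D (4x y) dx dy = 49.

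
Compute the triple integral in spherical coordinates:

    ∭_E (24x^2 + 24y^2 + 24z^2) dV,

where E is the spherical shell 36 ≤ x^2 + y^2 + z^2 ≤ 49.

In spherical coordinates, x = ρ sin(φ) cos(θ), y = ρ sin(φ) sin(θ), z = ρ cos(φ), and dV = ρ^2 sin(φ) dρ dφ dθ.

The integrand becomes 24ρ^2, so

    ∭_E (24x^2 + 24y^2 + 24z^2) dV = ∫_{0}^{2π} ∫_{0}^{π} ∫_{6}^{7} (24ρ^2) · ρ^2 sin(φ) dρ dφ dθ.

Inner (ρ): 216744sin(φ)/5.
Middle (φ): 433488/5.
Outer (θ): 866976π/5.

Therefore the triple integral equals 866976π/5.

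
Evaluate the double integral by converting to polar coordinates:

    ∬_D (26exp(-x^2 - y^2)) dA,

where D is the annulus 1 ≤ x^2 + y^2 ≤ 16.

The region D is 1 ≤ r ≤ 4, 0 ≤ θ ≤ 2π in polar coordinates, where x = r cos(θ), y = r sin(θ), and dA = r dr dθ.

Under the substitution, the integrand becomes 26exp(-r^2), so

    ∬_D (26exp(-x^2 - y^2)) dA = ∫_{0}^{2π} ∫_{1}^{4} (26exp(-r^2)) · r dr dθ.

Inner integral (in r): ∫_{1}^{4} (26exp(-r^2)) · r dr = -(13 - 13exp(15))exp(-16).

Outer integral (in θ): ∫_{0}^{2π} (-(13 - 13exp(15))exp(-16)) dθ = -26π (1 - exp(15))exp(-16).

Therefore ∬_D (26exp(-x^2 - y^2)) dA = -26π (1 - exp(15))exp(-16).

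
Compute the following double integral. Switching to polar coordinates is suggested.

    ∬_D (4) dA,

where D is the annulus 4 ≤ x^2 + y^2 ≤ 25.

The region D is 2 ≤ r ≤ 5, 0 ≤ θ ≤ 2π in polar coordinates, where x = r cos(θ), y = r sin(θ), and dA = r dr dθ.

Under the substitution, the integrand becomes 4, so

    ∬_D (4) dA = ∫_{0}^{2π} ∫_{2}^{5} (4) · r dr dθ.

Inner integral (in r): ∫_{2}^{5} (4) · r dr = 42.

Outer integral (in θ): ∫_{0}^{2π} (42) dθ = 84π.

Therefore ∬_D (4) dA = 84π.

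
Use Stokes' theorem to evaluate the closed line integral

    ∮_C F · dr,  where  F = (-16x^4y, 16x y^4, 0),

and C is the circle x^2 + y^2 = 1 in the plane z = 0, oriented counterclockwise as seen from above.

Let S be the flat disk x^2 + y^2 ≤ 1 in the plane z = 0, with upward unit normal n̂ = ẑ. By Stokes' theorem,

    ∮_C F · dr = ∬_S (∇ × F) · n̂ dS = ∬_D (curl F)_z dA,

where D is the disk x^2 + y^2 ≤ 1.

Compute the curl of F = (-16x^4y, 16x y^4, 0):
    (∇ × F)_x = ∂F_z/∂y - ∂F_y/∂z = 0,
    (∇ × F)_y = ∂F_x/∂z - ∂F_z/∂x = 0,
    (∇ × F)_z = ∂F_y/∂x - ∂F_x/∂y = 16x^4 + 16y^4.

On z = 0, (curl F)_z = 16x^4 + 16y^4.

Convert to polar (x = r cos θ, y = r sin θ, dA = r dr dθ); the integrand becomes 16r^4(sin(θ)^4 + cos(θ)^4), so

    ∬_D (curl F)_z dA = ∫_0^{2π} ∫_0^{1} (16r^4(sin(θ)^4 + cos(θ)^4)) · r dr dθ.

Inner (r from 0 to 1): 8sin(θ)^4/3 + 8cos(θ)^4/3.
Outer (θ from 0 to 2π): 4π.

Therefore ∮_C F · dr = 4π.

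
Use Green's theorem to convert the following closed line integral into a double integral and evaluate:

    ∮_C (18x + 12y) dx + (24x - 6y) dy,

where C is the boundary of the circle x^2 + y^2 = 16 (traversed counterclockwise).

Green's theorem converts the closed line integral into a double integral over the enclosed region D:

    ∮_C P dx + Q dy = ∬_D (∂Q/∂x - ∂P/∂y) dA.

Here P = 18x + 12y, Q = 24x - 6y, so

    ∂Q/∂x = 24,    ∂P/∂y = 12,
    ∂Q/∂x - ∂P/∂y = 12.

D is the region x^2 + y^2 ≤ 16. Evaluating the double integral:

In polar coordinates (x = r cos θ, y = r sin θ, dA = r dr dθ) the integrand becomes 12, so

    ∬_D (12) dA = ∫_0^{2π} ∫_0^{4} (12) · r dr dθ.

Inner (r from 0 to 4): 96.
Outer (θ from 0 to 2π): 192π.

Therefore ∮_C P dx + Q dy = 192π.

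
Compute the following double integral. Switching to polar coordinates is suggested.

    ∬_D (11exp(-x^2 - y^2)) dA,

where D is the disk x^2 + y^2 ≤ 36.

The region D is 0 ≤ r ≤ 6, 0 ≤ θ ≤ 2π in polar coordinates, where x = r cos(θ), y = r sin(θ), and dA = r dr dθ.

Under the substitution, the integrand becomes 11exp(-r^2), so

    ∬_D (11exp(-x^2 - y^2)) dA = ∫_{0}^{2π} ∫_{0}^{6} (11exp(-r^2)) · r dr dθ.

Inner integral (in r): ∫_{0}^{6} (11exp(-r^2)) · r dr = 11/2 - 11exp(-36)/2.

Outer integral (in θ): ∫_{0}^{2π} (11/2 - 11exp(-36)/2) dθ = -11π exp(-36) + 11π.

Therefore ∬_D (11exp(-x^2 - y^2)) dA = -11π exp(-36) + 11π.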